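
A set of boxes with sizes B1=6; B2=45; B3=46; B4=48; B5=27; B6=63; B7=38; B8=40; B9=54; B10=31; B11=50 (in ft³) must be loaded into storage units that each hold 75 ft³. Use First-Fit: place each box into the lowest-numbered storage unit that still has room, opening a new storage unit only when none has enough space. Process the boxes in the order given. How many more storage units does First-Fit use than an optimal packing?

0

First-Fit: [6,45] [46,27] [48] [63] [38,31] [40] [54] [50] → 8 storage units.
8 boxes exceed 37.5 ft³ (half the capacity), and no two of those can share a storage unit, so at least 8 storage units are needed.
So 8 is already optimal.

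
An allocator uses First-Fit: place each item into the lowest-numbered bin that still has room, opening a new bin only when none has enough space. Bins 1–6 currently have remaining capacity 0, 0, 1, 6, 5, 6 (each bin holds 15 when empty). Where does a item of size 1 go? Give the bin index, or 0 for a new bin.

Bins with room: bin 3 (1), bin 4 (6), bin 5 (5), bin 6 (6).
The first with room is bin 3.

3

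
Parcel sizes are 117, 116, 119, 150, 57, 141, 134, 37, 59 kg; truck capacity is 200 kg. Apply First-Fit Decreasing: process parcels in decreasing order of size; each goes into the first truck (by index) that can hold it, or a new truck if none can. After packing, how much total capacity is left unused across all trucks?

Sorted descending: 150, 141, 134, 119, 117, 116, 59, 57, 37.
Put 150 kg in truck 1; 50 kg remain.
Put 141 kg in truck 2; 59 kg remain.
Put 134 kg in truck 3; 66 kg remain.
Put 119 kg in truck 4; 81 kg remain.
Put 117 kg in truck 5; 83 kg remain.
Put 116 kg in truck 6; 84 kg remain.
Put 59 kg in truck 2; 0 kg remain.
Put 57 kg in truck 3; 9 kg remain.
Put 37 kg in truck 1; 13 kg remain.
6 trucks × 200 kg = 1200 kg; used 930 kg; unused 270 kg.

270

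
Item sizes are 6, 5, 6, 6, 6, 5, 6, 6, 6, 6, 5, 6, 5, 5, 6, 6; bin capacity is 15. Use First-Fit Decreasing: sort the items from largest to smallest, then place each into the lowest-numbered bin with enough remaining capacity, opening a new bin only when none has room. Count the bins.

Sorted descending: 6, 6, 6, 6, 6, 6, 6, 6, 6, 6, 6, 5, 5, 5, 5, 5.
Put 6 in bin 1; 9 remain.
Put 6 in bin 1; 3 remain.
Put 6 in bin 2; 9 remain.
Put 6 in bin 2; 3 remain.
Put 6 in bin 3; 9 remain.
Put 6 in bin 3; 3 remain.
Put 6 in bin 4; 9 remain.
Put 6 in bin 4; 3 remain.
Put 6 in bin 5; 9 remain.
Put 6 in bin 5; 3 remain.
Put 6 in bin 6; 9 remain.
Put 5 in bin 6; 4 remain.
Put 5 in bin 7; 10 remain.
Put 5 in bin 7; 5 remain.
Put 5 in bin 7; 0 remain.
Put 5 in bin 8; 10 remain.

8 bins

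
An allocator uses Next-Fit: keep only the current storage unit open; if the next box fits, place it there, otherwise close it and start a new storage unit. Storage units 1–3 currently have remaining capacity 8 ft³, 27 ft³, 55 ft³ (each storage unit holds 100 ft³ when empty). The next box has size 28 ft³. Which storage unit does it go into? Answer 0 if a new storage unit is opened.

3

Next-Fit only looks at storage unit 3, which has 55 ft³ free.
28 ft³ fits there.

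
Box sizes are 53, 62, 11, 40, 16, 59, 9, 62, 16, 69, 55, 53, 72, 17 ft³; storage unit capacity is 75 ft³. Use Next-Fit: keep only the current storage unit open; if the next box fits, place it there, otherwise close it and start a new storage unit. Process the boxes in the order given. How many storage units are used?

11 storage units

storage unit 1: place 53 ft³, 22 ft³ left
storage unit 2: place 62 ft³, 13 ft³ left
storage unit 2: place 11 ft³, 2 ft³ left
storage unit 3: place 40 ft³, 35 ft³ left
storage unit 3: place 16 ft³, 19 ft³ left
storage unit 4: place 59 ft³, 16 ft³ left
storage unit 4: place 9 ft³, 7 ft³ left
storage unit 5: place 62 ft³, 13 ft³ left
storage unit 6: place 16 ft³, 59 ft³ left
storage unit 7: place 69 ft³, 6 ft³ left
storage unit 8: place 55 ft³, 20 ft³ left
storage unit 9: place 53 ft³, 22 ft³ left
storage unit 10: place 72 ft³, 3 ft³ left
storage unit 11: place 17 ft³, 58 ft³ left
Final storage units: [53] [62,11] [40,16] [59,9] [62] [16] [69] [55] [53] [72] [17].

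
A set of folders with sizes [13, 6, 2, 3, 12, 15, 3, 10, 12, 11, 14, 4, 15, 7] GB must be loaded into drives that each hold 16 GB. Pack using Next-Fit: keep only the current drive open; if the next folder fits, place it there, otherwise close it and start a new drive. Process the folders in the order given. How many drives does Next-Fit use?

11 drives

Put 13 GB in drive 1; 3 GB remain.
Put 6 GB in drive 2; 10 GB remain.
Put 2 GB in drive 2; 8 GB remain.
Put 3 GB in drive 2; 5 GB remain.
Put 12 GB in drive 3; 4 GB remain.
Put 15 GB in drive 4; 1 GB remain.
Put 3 GB in drive 5; 13 GB remain.
Put 10 GB in drive 5; 3 GB remain.
Put 12 GB in drive 6; 4 GB remain.
Put 11 GB in drive 7; 5 GB remain.
Put 14 GB in drive 8; 2 GB remain.
Put 4 GB in drive 9; 12 GB remain.
Put 15 GB in drive 10; 1 GB remain.
Put 7 GB in drive 11; 9 GB remain.
Final drives: [13] [6,2,3] [12] [15] [3,10] [12] [11] [14] [4] [15] [7].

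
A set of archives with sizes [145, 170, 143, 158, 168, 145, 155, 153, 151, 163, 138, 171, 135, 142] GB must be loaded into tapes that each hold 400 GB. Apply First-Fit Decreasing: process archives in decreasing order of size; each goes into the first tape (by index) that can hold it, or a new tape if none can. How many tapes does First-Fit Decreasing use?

Sorted descending: 171, 170, 168, 163, 158, 155, 153, 151, 145, 145, 143, 142, 138, 135.
tape 1: place 171 GB, 229 GB left
tape 1: place 170 GB, 59 GB left
tape 2: place 168 GB, 232 GB left
tape 2: place 163 GB, 69 GB left
tape 3: place 158 GB, 242 GB left
tape 3: place 155 GB, 87 GB left
tape 4: place 153 GB, 247 GB left
tape 4: place 151 GB, 96 GB left
tape 5: place 145 GB, 255 GB left
tape 5: place 145 GB, 110 GB left
tape 6: place 143 GB, 257 GB left
tape 6: place 142 GB, 115 GB left
tape 7: place 138 GB, 262 GB left
tape 7: place 135 GB, 127 GB left

7 tapes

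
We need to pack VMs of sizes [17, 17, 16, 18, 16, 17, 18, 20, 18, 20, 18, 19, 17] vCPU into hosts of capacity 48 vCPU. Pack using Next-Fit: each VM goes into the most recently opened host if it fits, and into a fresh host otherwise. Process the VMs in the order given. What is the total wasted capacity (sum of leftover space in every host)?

105

host 1: place 17 vCPU, 31 vCPU left
host 1: place 17 vCPU, 14 vCPU left
host 2: place 16 vCPU, 32 vCPU left
host 2: place 18 vCPU, 14 vCPU left
host 3: place 16 vCPU, 32 vCPU left
host 3: place 17 vCPU, 15 vCPU left
host 4: place 18 vCPU, 30 vCPU left
host 4: place 20 vCPU, 10 vCPU left
host 5: place 18 vCPU, 30 vCPU left
host 5: place 20 vCPU, 10 vCPU left
host 6: place 18 vCPU, 30 vCPU left
host 6: place 19 vCPU, 11 vCPU left
host 7: place 17 vCPU, 31 vCPU left
7 hosts × 48 vCPU = 336 vCPU; used 231 vCPU; unused 105 vCPU.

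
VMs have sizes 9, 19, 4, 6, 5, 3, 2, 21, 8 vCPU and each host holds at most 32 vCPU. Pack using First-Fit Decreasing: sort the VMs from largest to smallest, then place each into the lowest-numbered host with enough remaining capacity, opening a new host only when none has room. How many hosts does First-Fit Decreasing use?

Sorted descending: 21, 19, 9, 8, 6, 5, 4, 3, 2.
host 1: place 21 vCPU, 11 vCPU left
host 2: place 19 vCPU, 13 vCPU left
host 1: place 9 vCPU, 2 vCPU left
host 2: place 8 vCPU, 5 vCPU left
host 3: place 6 vCPU, 26 vCPU left
host 2: place 5 vCPU, 0 vCPU left
host 3: place 4 vCPU, 22 vCPU left
host 3: place 3 vCPU, 19 vCPU left
host 1: place 2 vCPU, 0 vCPU left
Final hosts: [21,9,2] [19,8,5] [6,4,3].

3 hosts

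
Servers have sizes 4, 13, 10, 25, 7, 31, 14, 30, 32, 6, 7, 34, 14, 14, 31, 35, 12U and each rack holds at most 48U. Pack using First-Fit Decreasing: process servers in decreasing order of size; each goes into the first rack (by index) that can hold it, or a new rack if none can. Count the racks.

7

Sorted descending: 35, 34, 32, 31, 31, 30, 25, 14, 14, 14, 13, 12, 10, 7, 7, 6, 4.
Put 35U in rack 1; 13U remain.
Put 34U in rack 2; 14U remain.
Put 32U in rack 3; 16U remain.
Put 31U in rack 4; 17U remain.
Put 31U in rack 5; 17U remain.
Put 30U in rack 6; 18U remain.
Put 25U in rack 7; 23U remain.
Put 14U in rack 2; 0U remain.
Put 14U in rack 3; 2U remain.
Put 14U in rack 4; 3U remain.
Put 13U in rack 1; 0U remain.
Put 12U in rack 5; 5U remain.
Put 10U in rack 6; 8U remain.
Put 7U in rack 6; 1U remain.
Put 7U in rack 7; 16U remain.
Put 6U in rack 7; 10U remain.
Put 4U in rack 5; 1U remain.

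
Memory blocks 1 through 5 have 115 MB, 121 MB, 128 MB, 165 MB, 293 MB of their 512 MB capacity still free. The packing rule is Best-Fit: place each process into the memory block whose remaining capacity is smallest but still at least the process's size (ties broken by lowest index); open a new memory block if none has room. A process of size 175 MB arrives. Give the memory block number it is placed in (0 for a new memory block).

5

Memory blocks with room: memory block 5 (293 MB).
Tightest fit is memory block 5 with 293 MB free.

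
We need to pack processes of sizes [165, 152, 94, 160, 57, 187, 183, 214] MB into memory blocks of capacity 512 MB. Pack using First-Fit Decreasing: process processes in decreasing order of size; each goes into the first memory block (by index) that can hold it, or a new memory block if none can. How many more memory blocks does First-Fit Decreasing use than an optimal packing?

0

First-Fit Decreasing: [214,187,94] [183,165,160] [152,57] → 3 memory blocks.
Total size 1212 MB; any packing needs at least ⌈1212/512⌉ = 3 memory blocks.
So 3 is already optimal.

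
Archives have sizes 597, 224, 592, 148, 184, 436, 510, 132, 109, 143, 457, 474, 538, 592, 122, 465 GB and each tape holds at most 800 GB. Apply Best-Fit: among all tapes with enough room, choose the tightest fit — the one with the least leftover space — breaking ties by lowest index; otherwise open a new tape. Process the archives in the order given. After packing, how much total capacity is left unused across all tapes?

1477

597 GB → tape 1 (remaining 203 GB)
224 GB → tape 2 (remaining 576 GB)
592 GB → tape 3 (remaining 208 GB)
148 GB → tape 1 (remaining 55 GB)
184 GB → tape 3 (remaining 24 GB)
436 GB → tape 2 (remaining 140 GB)
510 GB → tape 4 (remaining 290 GB)
132 GB → tape 2 (remaining 8 GB)
109 GB → tape 4 (remaining 181 GB)
143 GB → tape 4 (remaining 38 GB)
457 GB → tape 5 (remaining 343 GB)
474 GB → tape 6 (remaining 326 GB)
538 GB → tape 7 (remaining 262 GB)
592 GB → tape 8 (remaining 208 GB)
122 GB → tape 8 (remaining 86 GB)
465 GB → tape 9 (remaining 335 GB)
9 tapes × 800 GB = 7200 GB; used 5723 GB; unused 1477 GB.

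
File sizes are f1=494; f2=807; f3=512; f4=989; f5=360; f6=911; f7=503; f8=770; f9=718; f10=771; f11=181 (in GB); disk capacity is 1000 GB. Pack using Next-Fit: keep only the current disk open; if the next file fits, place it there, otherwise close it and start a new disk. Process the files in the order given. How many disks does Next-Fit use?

disk 1: place f1 (494 GB), 506 GB left
disk 2: place f2 (807 GB), 193 GB left
disk 3: place f3 (512 GB), 488 GB left
disk 4: place f4 (989 GB), 11 GB left
disk 5: place f5 (360 GB), 640 GB left
disk 6: place f6 (911 GB), 89 GB left
disk 7: place f7 (503 GB), 497 GB left
disk 8: place f8 (770 GB), 230 GB left
disk 9: place f9 (718 GB), 282 GB left
disk 10: place f10 (771 GB), 229 GB left
disk 10: place f11 (181 GB), 48 GB left

10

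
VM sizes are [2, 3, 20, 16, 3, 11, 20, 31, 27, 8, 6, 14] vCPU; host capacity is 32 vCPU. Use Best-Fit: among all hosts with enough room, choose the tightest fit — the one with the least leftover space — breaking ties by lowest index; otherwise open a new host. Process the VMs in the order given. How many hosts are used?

host 1: place 2 vCPU, 30 vCPU left
host 1: place 3 vCPU, 27 vCPU left
host 1: place 20 vCPU, 7 vCPU left
host 2: place 16 vCPU, 16 vCPU left
host 1: place 3 vCPU, 4 vCPU left
host 2: place 11 vCPU, 5 vCPU left
host 3: place 20 vCPU, 12 vCPU left
host 4: place 31 vCPU, 1 vCPU left
host 5: place 27 vCPU, 5 vCPU left
host 3: place 8 vCPU, 4 vCPU left
host 6: place 6 vCPU, 26 vCPU left
host 6: place 14 vCPU, 12 vCPU left

6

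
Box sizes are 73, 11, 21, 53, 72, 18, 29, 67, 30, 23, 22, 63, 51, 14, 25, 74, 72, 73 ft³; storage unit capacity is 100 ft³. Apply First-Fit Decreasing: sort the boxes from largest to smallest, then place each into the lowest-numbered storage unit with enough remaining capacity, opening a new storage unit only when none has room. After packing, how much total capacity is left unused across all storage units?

Sorted descending: 74, 73, 73, 72, 72, 67, 63, 53, 51, 30, 29, 25, 23, 22, 21, 18, 14, 11.
Put 74 ft³ in storage unit 1; 26 ft³ remain.
Put 73 ft³ in storage unit 2; 27 ft³ remain.
Put 73 ft³ in storage unit 3; 27 ft³ remain.
Put 72 ft³ in storage unit 4; 28 ft³ remain.
Put 72 ft³ in storage unit 5; 28 ft³ remain.
Put 67 ft³ in storage unit 6; 33 ft³ remain.
Put 63 ft³ in storage unit 7; 37 ft³ remain.
Put 53 ft³ in storage unit 8; 47 ft³ remain.
Put 51 ft³ in storage unit 9; 49 ft³ remain.
Put 30 ft³ in storage unit 6; 3 ft³ remain.
Put 29 ft³ in storage unit 7; 8 ft³ remain.
Put 25 ft³ in storage unit 1; 1 ft³ remain.
Put 23 ft³ in storage unit 2; 4 ft³ remain.
Put 22 ft³ in storage unit 3; 5 ft³ remain.
Put 21 ft³ in storage unit 4; 7 ft³ remain.
Put 18 ft³ in storage unit 5; 10 ft³ remain.
Put 14 ft³ in storage unit 8; 33 ft³ remain.
Put 11 ft³ in storage unit 8; 22 ft³ remain.
9 storage units × 100 ft³ = 900 ft³; used 791 ft³; unused 109 ft³.

109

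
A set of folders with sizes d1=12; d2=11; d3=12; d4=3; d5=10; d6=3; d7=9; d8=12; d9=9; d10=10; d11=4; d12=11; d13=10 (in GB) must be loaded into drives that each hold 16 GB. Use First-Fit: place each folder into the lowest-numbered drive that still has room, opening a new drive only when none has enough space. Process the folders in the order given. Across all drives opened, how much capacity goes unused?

drive 1: place d1 (12 GB), 4 GB left
drive 2: place d2 (11 GB), 5 GB left
drive 3: place d3 (12 GB), 4 GB left
drive 1: place d4 (3 GB), 1 GB left
drive 4: place d5 (10 GB), 6 GB left
drive 2: place d6 (3 GB), 2 GB left
drive 5: place d7 (9 GB), 7 GB left
drive 6: place d8 (12 GB), 4 GB left
drive 7: place d9 (9 GB), 7 GB left
drive 8: place d10 (10 GB), 6 GB left
drive 3: place d11 (4 GB), 0 GB left
drive 9: place d12 (11 GB), 5 GB left
drive 10: place d13 (10 GB), 6 GB left
10 drives × 16 GB = 160 GB; used 116 GB; unused 44 GB.

44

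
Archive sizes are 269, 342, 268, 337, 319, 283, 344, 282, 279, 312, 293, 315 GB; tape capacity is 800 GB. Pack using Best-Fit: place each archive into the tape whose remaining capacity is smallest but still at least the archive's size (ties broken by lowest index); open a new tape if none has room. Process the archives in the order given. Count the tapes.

Put 269 GB in tape 1; 531 GB remain.
Put 342 GB in tape 1; 189 GB remain.
Put 268 GB in tape 2; 532 GB remain.
Put 337 GB in tape 2; 195 GB remain.
Put 319 GB in tape 3; 481 GB remain.
Put 283 GB in tape 3; 198 GB remain.
Put 344 GB in tape 4; 456 GB remain.
Put 282 GB in tape 4; 174 GB remain.
Put 279 GB in tape 5; 521 GB remain.
Put 312 GB in tape 5; 209 GB remain.
Put 293 GB in tape 6; 507 GB remain.
Put 315 GB in tape 6; 192 GB remain.

6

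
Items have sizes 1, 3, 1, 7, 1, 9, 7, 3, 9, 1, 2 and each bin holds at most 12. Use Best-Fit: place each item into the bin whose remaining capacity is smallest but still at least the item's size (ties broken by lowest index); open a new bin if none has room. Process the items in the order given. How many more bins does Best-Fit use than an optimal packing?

Best-Fit: [1,3,1,7] [1,9,1] [7,3,2] [9] → 4 bins.
Total size 44; any packing needs at least ⌈44/12⌉ = 4 bins.
So 4 is already optimal.

0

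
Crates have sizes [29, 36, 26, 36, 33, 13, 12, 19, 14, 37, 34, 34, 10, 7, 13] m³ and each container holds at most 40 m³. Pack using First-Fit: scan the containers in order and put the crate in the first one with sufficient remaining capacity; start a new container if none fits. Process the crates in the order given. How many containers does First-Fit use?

Put 29 m³ in container 1; 11 m³ remain.
Put 36 m³ in container 2; 4 m³ remain.
Put 26 m³ in container 3; 14 m³ remain.
Put 36 m³ in container 4; 4 m³ remain.
Put 33 m³ in container 5; 7 m³ remain.
Put 13 m³ in container 3; 1 m³ remain.
Put 12 m³ in container 6; 28 m³ remain.
Put 19 m³ in container 6; 9 m³ remain.
Put 14 m³ in container 7; 26 m³ remain.
Put 37 m³ in container 8; 3 m³ remain.
Put 34 m³ in container 9; 6 m³ remain.
Put 34 m³ in container 10; 6 m³ remain.
Put 10 m³ in container 1; 1 m³ remain.
Put 7 m³ in container 5; 0 m³ remain.
Put 13 m³ in container 7; 13 m³ remain.
Final containers: [29,10] [36] [26,13] [36] [33,7] [12,19] [14,13] [37] [34] [34].

10 containers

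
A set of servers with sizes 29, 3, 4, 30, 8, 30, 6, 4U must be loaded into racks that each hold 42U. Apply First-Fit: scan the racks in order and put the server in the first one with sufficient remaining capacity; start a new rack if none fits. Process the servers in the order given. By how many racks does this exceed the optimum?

First-Fit: [29,3,4,6] [30,8,4] [30] → 3 racks.
Total size 114U; any packing needs at least ⌈114/42⌉ = 3 racks.
So 3 is already optimal.

0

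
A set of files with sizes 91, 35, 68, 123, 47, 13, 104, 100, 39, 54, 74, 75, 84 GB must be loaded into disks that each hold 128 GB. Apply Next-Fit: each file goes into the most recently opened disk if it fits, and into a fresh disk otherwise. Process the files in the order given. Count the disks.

Put 91 GB in disk 1; 37 GB remain.
Put 35 GB in disk 1; 2 GB remain.
Put 68 GB in disk 2; 60 GB remain.
Put 123 GB in disk 3; 5 GB remain.
Put 47 GB in disk 4; 81 GB remain.
Put 13 GB in disk 4; 68 GB remain.
Put 104 GB in disk 5; 24 GB remain.
Put 100 GB in disk 6; 28 GB remain.
Put 39 GB in disk 7; 89 GB remain.
Put 54 GB in disk 7; 35 GB remain.
Put 74 GB in disk 8; 54 GB remain.
Put 75 GB in disk 9; 53 GB remain.
Put 84 GB in disk 10; 44 GB remain.

10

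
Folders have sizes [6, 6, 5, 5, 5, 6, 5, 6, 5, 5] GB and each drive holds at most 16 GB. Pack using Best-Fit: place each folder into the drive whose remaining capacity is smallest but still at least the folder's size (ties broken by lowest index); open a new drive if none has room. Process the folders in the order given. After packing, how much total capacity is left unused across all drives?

drive 1: place 6 GB, 10 GB left
drive 1: place 6 GB, 4 GB left
drive 2: place 5 GB, 11 GB left
drive 2: place 5 GB, 6 GB left
drive 2: place 5 GB, 1 GB left
drive 3: place 6 GB, 10 GB left
drive 3: place 5 GB, 5 GB left
drive 4: place 6 GB, 10 GB left
drive 3: place 5 GB, 0 GB left
drive 4: place 5 GB, 5 GB left
4 drives × 16 GB = 64 GB; used 54 GB; unused 10 GB.

10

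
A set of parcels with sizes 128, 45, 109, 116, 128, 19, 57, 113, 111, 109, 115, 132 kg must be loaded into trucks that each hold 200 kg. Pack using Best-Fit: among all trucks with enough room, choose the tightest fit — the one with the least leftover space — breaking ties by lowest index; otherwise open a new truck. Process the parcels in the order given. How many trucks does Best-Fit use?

128 kg → truck 1 (remaining 72 kg)
45 kg → truck 1 (remaining 27 kg)
109 kg → truck 2 (remaining 91 kg)
116 kg → truck 3 (remaining 84 kg)
128 kg → truck 4 (remaining 72 kg)
19 kg → truck 1 (remaining 8 kg)
57 kg → truck 4 (remaining 15 kg)
113 kg → truck 5 (remaining 87 kg)
111 kg → truck 6 (remaining 89 kg)
109 kg → truck 7 (remaining 91 kg)
115 kg → truck 8 (remaining 85 kg)
132 kg → truck 9 (remaining 68 kg)
Final trucks: [128,45,19] [109] [116] [128,57] [113] [111] [109] [115] [132].

9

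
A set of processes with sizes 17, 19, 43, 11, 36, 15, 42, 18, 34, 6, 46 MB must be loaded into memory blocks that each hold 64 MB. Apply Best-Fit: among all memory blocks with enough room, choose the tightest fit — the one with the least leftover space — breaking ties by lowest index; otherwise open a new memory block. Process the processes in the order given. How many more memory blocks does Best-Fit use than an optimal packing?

1

Best-Fit: [17,19,15] [43,11,6] [36] [42,18] [34] [46] → 6 memory blocks.
Total size 287 MB; any packing needs at least ⌈287/64⌉ = 5 memory blocks.
An optimal packing achieves that bound: [46,18] [43,19] [42,17] [36,15,11] [34,6] → 5 memory blocks.
Excess: 6 − 5 = 1.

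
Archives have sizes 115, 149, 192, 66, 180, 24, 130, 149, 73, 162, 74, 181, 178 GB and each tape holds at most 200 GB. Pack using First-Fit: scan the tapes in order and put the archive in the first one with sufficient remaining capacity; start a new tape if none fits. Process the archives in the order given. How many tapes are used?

10

tape 1: place 115 GB, 85 GB left
tape 2: place 149 GB, 51 GB left
tape 3: place 192 GB, 8 GB left
tape 1: place 66 GB, 19 GB left
tape 4: place 180 GB, 20 GB left
tape 2: place 24 GB, 27 GB left
tape 5: place 130 GB, 70 GB left
tape 6: place 149 GB, 51 GB left
tape 7: place 73 GB, 127 GB left
tape 8: place 162 GB, 38 GB left
tape 7: place 74 GB, 53 GB left
tape 9: place 181 GB, 19 GB left
tape 10: place 178 GB, 22 GB left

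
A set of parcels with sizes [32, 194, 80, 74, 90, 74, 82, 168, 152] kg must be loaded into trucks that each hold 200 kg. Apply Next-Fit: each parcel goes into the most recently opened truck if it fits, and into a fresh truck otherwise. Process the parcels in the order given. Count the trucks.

7

32 kg → truck 1 (remaining 168 kg)
194 kg → truck 2 (remaining 6 kg)
80 kg → truck 3 (remaining 120 kg)
74 kg → truck 3 (remaining 46 kg)
90 kg → truck 4 (remaining 110 kg)
74 kg → truck 4 (remaining 36 kg)
82 kg → truck 5 (remaining 118 kg)
168 kg → truck 6 (remaining 32 kg)
152 kg → truck 7 (remaining 48 kg)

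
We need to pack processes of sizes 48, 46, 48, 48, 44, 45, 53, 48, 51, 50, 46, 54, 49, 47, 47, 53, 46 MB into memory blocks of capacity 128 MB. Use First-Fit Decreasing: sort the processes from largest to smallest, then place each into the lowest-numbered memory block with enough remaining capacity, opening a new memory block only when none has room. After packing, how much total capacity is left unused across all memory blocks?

329

Sorted descending: 54, 53, 53, 51, 50, 49, 48, 48, 48, 48, 47, 47, 46, 46, 46, 45, 44.
Put 54 MB in memory block 1; 74 MB remain.
Put 53 MB in memory block 1; 21 MB remain.
Put 53 MB in memory block 2; 75 MB remain.
Put 51 MB in memory block 2; 24 MB remain.
Put 50 MB in memory block 3; 78 MB remain.
Put 49 MB in memory block 3; 29 MB remain.
Put 48 MB in memory block 4; 80 MB remain.
Put 48 MB in memory block 4; 32 MB remain.
Put 48 MB in memory block 5; 80 MB remain.
Put 48 MB in memory block 5; 32 MB remain.
Put 47 MB in memory block 6; 81 MB remain.
Put 47 MB in memory block 6; 34 MB remain.
Put 46 MB in memory block 7; 82 MB remain.
Put 46 MB in memory block 7; 36 MB remain.
Put 46 MB in memory block 8; 82 MB remain.
Put 45 MB in memory block 8; 37 MB remain.
Put 44 MB in memory block 9; 84 MB remain.
9 memory blocks × 128 MB = 1152 MB; used 823 MB; unused 329 MB.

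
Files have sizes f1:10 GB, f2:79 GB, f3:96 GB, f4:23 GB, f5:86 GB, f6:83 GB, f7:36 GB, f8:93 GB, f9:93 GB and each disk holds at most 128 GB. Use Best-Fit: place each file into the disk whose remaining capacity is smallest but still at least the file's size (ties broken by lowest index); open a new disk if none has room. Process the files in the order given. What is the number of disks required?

6

Put f1 (10 GB) in disk 1; 118 GB remain.
Put f2 (79 GB) in disk 1; 39 GB remain.
Put f3 (96 GB) in disk 2; 32 GB remain.
Put f4 (23 GB) in disk 2; 9 GB remain.
Put f5 (86 GB) in disk 3; 42 GB remain.
Put f6 (83 GB) in disk 4; 45 GB remain.
Put f7 (36 GB) in disk 1; 3 GB remain.
Put f8 (93 GB) in disk 5; 35 GB remain.
Put f9 (93 GB) in disk 6; 35 GB remain.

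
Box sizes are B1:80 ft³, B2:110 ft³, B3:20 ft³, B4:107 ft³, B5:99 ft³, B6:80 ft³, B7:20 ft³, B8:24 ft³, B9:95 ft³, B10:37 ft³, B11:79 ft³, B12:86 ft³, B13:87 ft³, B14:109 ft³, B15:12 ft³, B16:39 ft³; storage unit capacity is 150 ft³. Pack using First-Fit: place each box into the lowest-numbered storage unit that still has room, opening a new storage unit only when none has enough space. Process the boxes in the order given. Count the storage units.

10 storage units

Put B1 (80 ft³) in storage unit 1; 70 ft³ remain.
Put B2 (110 ft³) in storage unit 2; 40 ft³ remain.
Put B3 (20 ft³) in storage unit 1; 50 ft³ remain.
Put B4 (107 ft³) in storage unit 3; 43 ft³ remain.
Put B5 (99 ft³) in storage unit 4; 51 ft³ remain.
Put B6 (80 ft³) in storage unit 5; 70 ft³ remain.
Put B7 (20 ft³) in storage unit 1; 30 ft³ remain.
Put B8 (24 ft³) in storage unit 1; 6 ft³ remain.
Put B9 (95 ft³) in storage unit 6; 55 ft³ remain.
Put B10 (37 ft³) in storage unit 2; 3 ft³ remain.
Put B11 (79 ft³) in storage unit 7; 71 ft³ remain.
Put B12 (86 ft³) in storage unit 8; 64 ft³ remain.
Put B13 (87 ft³) in storage unit 9; 63 ft³ remain.
Put B14 (109 ft³) in storage unit 10; 41 ft³ remain.
Put B15 (12 ft³) in storage unit 3; 31 ft³ remain.
Put B16 (39 ft³) in storage unit 4; 12 ft³ remain.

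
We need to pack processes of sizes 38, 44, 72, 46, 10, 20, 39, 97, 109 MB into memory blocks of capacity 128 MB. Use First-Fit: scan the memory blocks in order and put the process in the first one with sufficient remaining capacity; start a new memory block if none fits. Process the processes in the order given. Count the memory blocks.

5

38 MB → memory block 1 (remaining 90 MB)
44 MB → memory block 1 (remaining 46 MB)
72 MB → memory block 2 (remaining 56 MB)
46 MB → memory block 1 (remaining 0 MB)
10 MB → memory block 2 (remaining 46 MB)
20 MB → memory block 2 (remaining 26 MB)
39 MB → memory block 3 (remaining 89 MB)
97 MB → memory block 4 (remaining 31 MB)
109 MB → memory block 5 (remaining 19 MB)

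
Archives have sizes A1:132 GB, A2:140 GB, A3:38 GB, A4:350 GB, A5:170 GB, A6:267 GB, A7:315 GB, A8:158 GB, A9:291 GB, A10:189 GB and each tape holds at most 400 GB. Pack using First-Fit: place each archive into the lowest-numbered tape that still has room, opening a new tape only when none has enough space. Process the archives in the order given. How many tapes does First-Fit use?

7 tapes

tape 1: place A1 (132 GB), 268 GB left
tape 1: place A2 (140 GB), 128 GB left
tape 1: place A3 (38 GB), 90 GB left
tape 2: place A4 (350 GB), 50 GB left
tape 3: place A5 (170 GB), 230 GB left
tape 4: place A6 (267 GB), 133 GB left
tape 5: place A7 (315 GB), 85 GB left
tape 3: place A8 (158 GB), 72 GB left
tape 6: place A9 (291 GB), 109 GB left
tape 7: place A10 (189 GB), 211 GB left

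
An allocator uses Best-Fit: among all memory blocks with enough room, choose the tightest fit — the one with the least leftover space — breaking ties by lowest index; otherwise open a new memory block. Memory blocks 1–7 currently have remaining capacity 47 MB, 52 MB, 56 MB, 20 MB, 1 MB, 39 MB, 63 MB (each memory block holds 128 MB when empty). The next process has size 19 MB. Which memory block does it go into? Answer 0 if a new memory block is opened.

Memory blocks with room: memory block 1 (47 MB), memory block 2 (52 MB), memory block 3 (56 MB), memory block 4 (20 MB), memory block 6 (39 MB), memory block 7 (63 MB).
Tightest fit is memory block 4 with 20 MB free.

4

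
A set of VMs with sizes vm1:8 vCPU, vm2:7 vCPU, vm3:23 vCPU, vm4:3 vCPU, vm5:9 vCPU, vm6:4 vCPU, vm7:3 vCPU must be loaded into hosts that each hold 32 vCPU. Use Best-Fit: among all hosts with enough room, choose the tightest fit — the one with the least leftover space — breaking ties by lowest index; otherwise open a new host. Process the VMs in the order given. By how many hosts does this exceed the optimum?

0

Best-Fit: [8,7,9,3] [23,3,4] → 2 hosts.
Total size 57 vCPU; any packing needs at least ⌈57/32⌉ = 2 hosts.
So 2 is already optimal.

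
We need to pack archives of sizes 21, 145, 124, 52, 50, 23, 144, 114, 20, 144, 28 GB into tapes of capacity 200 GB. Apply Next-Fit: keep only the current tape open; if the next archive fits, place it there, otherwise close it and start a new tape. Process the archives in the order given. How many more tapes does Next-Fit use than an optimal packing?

Next-Fit: [21,145] [124,52] [50,23] [144] [114,20] [144,28] → 6 tapes.
Total size 865 GB; any packing needs at least ⌈865/200⌉ = 5 tapes.
An optimal packing achieves that bound: [145,52] [144,50] [144,28,23] [124,21,20] [114] → 5 tapes.
Excess: 6 − 5 = 1.

1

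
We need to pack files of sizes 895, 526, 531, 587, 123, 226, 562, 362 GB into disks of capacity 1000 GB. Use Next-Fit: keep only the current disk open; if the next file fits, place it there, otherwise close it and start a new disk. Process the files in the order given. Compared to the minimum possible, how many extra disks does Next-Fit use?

0

Next-Fit: [895] [526] [531] [587,123,226] [562,362] → 5 disks.
5 files exceed 500 GB (half the capacity), and no two of those can share a disk, so at least 5 disks are needed.
So 5 is already optimal.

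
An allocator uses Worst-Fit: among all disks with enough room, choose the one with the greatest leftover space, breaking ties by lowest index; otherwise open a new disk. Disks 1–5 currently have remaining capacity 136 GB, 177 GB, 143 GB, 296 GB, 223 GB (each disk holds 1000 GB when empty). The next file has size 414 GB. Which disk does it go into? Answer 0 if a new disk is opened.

No disk has ≥ 414 GB free, so a new disk is opened.

0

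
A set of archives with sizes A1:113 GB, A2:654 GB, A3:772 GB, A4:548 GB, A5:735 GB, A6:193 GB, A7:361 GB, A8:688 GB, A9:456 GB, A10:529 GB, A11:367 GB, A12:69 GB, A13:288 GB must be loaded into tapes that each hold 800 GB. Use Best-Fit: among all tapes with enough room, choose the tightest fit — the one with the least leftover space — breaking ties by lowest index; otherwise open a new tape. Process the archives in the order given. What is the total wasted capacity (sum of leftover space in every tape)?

tape 1: place A1 (113 GB), 687 GB left
tape 1: place A2 (654 GB), 33 GB left
tape 2: place A3 (772 GB), 28 GB left
tape 3: place A4 (548 GB), 252 GB left
tape 4: place A5 (735 GB), 65 GB left
tape 3: place A6 (193 GB), 59 GB left
tape 5: place A7 (361 GB), 439 GB left
tape 6: place A8 (688 GB), 112 GB left
tape 7: place A9 (456 GB), 344 GB left
tape 8: place A10 (529 GB), 271 GB left
tape 5: place A11 (367 GB), 72 GB left
tape 5: place A12 (69 GB), 3 GB left
tape 7: place A13 (288 GB), 56 GB left
8 tapes × 800 GB = 6400 GB; used 5773 GB; unused 627 GB.

627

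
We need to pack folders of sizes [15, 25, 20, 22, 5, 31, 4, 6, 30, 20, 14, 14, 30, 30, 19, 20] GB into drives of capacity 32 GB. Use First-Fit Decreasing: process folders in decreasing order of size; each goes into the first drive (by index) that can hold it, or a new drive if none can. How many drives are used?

Sorted descending: 31, 30, 30, 30, 25, 22, 20, 20, 20, 19, 15, 14, 14, 6, 5, 4.
drive 1: place 31 GB, 1 GB left
drive 2: place 30 GB, 2 GB left
drive 3: place 30 GB, 2 GB left
drive 4: place 30 GB, 2 GB left
drive 5: place 25 GB, 7 GB left
drive 6: place 22 GB, 10 GB left
drive 7: place 20 GB, 12 GB left
drive 8: place 20 GB, 12 GB left
drive 9: place 20 GB, 12 GB left
drive 10: place 19 GB, 13 GB left
drive 11: place 15 GB, 17 GB left
drive 11: place 14 GB, 3 GB left
drive 12: place 14 GB, 18 GB left
drive 5: place 6 GB, 1 GB left
drive 6: place 5 GB, 5 GB left
drive 6: place 4 GB, 1 GB left

12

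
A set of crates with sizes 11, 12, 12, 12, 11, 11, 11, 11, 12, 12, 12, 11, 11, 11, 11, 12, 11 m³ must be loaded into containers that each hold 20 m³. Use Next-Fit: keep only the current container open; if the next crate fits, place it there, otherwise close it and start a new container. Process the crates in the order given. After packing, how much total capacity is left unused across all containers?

Put 11 m³ in container 1; 9 m³ remain.
Put 12 m³ in container 2; 8 m³ remain.
Put 12 m³ in container 3; 8 m³ remain.
Put 12 m³ in container 4; 8 m³ remain.
Put 11 m³ in container 5; 9 m³ remain.
Put 11 m³ in container 6; 9 m³ remain.
Put 11 m³ in container 7; 9 m³ remain.
Put 11 m³ in container 8; 9 m³ remain.
Put 12 m³ in container 9; 8 m³ remain.
Put 12 m³ in container 10; 8 m³ remain.
Put 12 m³ in container 11; 8 m³ remain.
Put 11 m³ in container 12; 9 m³ remain.
Put 11 m³ in container 13; 9 m³ remain.
Put 11 m³ in container 14; 9 m³ remain.
Put 11 m³ in container 15; 9 m³ remain.
Put 12 m³ in container 16; 8 m³ remain.
Put 11 m³ in container 17; 9 m³ remain.
17 containers × 20 m³ = 340 m³; used 194 m³; unused 146 m³.

146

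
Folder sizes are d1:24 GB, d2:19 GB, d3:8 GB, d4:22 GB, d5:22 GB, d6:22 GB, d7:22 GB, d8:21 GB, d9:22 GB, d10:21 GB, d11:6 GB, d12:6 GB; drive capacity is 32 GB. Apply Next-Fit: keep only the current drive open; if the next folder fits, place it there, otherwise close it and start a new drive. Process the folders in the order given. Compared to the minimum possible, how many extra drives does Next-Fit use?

1

Next-Fit: [24] [19,8] [22] [22] [22] [22] [21] [22] [21,6] [6] → 10 drives.
9 folders exceed 16 GB (half the capacity), and no two of those can share a drive, so at least 9 drives are needed.
An optimal packing achieves that bound: [24,8] [22,6] [22,6] [22] [22] [22] [21] [21] [19] → 9 drives.
Excess: 10 − 9 = 1.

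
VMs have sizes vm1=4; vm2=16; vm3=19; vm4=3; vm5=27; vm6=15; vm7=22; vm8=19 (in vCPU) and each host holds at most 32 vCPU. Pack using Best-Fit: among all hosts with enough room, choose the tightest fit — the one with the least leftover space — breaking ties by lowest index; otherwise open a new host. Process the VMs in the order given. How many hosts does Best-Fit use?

vm1 (4 vCPU) → host 1 (remaining 28 vCPU)
vm2 (16 vCPU) → host 1 (remaining 12 vCPU)
vm3 (19 vCPU) → host 2 (remaining 13 vCPU)
vm4 (3 vCPU) → host 1 (remaining 9 vCPU)
vm5 (27 vCPU) → host 3 (remaining 5 vCPU)
vm6 (15 vCPU) → host 4 (remaining 17 vCPU)
vm7 (22 vCPU) → host 5 (remaining 10 vCPU)
vm8 (19 vCPU) → host 6 (remaining 13 vCPU)
Final hosts: [4,16,3] [19] [27] [15] [22] [19].

6 hosts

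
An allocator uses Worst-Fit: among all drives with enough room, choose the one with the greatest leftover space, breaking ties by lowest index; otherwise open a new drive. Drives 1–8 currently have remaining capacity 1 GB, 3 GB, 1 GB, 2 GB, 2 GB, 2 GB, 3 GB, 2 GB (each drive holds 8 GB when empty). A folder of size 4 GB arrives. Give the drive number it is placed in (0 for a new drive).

No drive has ≥ 4 GB free, so a new drive is opened.

0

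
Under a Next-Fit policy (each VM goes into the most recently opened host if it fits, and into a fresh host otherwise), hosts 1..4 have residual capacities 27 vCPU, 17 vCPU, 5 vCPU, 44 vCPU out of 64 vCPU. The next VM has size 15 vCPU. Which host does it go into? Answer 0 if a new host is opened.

4

Next-Fit only looks at host 4, which has 44 vCPU free.
15 vCPU fits there.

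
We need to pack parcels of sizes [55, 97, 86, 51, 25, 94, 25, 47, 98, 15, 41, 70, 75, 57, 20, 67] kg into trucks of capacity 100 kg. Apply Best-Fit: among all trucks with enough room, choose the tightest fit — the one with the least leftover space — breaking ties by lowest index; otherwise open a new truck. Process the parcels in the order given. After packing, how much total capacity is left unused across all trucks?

Put 55 kg in truck 1; 45 kg remain.
Put 97 kg in truck 2; 3 kg remain.
Put 86 kg in truck 3; 14 kg remain.
Put 51 kg in truck 4; 49 kg remain.
Put 25 kg in truck 1; 20 kg remain.
Put 94 kg in truck 5; 6 kg remain.
Put 25 kg in truck 4; 24 kg remain.
Put 47 kg in truck 6; 53 kg remain.
Put 98 kg in truck 7; 2 kg remain.
Put 15 kg in truck 1; 5 kg remain.
Put 41 kg in truck 6; 12 kg remain.
Put 70 kg in truck 8; 30 kg remain.
Put 75 kg in truck 9; 25 kg remain.
Put 57 kg in truck 10; 43 kg remain.
Put 20 kg in truck 4; 4 kg remain.
Put 67 kg in truck 11; 33 kg remain.
11 trucks × 100 kg = 1100 kg; used 923 kg; unused 177 kg.

177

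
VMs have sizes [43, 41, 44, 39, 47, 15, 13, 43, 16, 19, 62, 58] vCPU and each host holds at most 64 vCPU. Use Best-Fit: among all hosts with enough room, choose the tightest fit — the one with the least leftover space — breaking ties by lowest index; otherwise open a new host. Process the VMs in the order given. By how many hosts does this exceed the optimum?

0

Best-Fit: [43,16] [41] [44,13] [39] [47,15] [43,19] [62] [58] → 8 hosts.
8 VMs exceed 32 vCPU (half the capacity), and no two of those can share a host, so at least 8 hosts are needed.
So 8 is already optimal.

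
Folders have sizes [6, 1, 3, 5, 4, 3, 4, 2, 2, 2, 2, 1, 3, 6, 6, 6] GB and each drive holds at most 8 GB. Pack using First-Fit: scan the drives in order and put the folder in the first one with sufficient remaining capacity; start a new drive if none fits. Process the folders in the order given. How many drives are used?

Put 6 GB in drive 1; 2 GB remain.
Put 1 GB in drive 1; 1 GB remain.
Put 3 GB in drive 2; 5 GB remain.
Put 5 GB in drive 2; 0 GB remain.
Put 4 GB in drive 3; 4 GB remain.
Put 3 GB in drive 3; 1 GB remain.
Put 4 GB in drive 4; 4 GB remain.
Put 2 GB in drive 4; 2 GB remain.
Put 2 GB in drive 4; 0 GB remain.
Put 2 GB in drive 5; 6 GB remain.
Put 2 GB in drive 5; 4 GB remain.
Put 1 GB in drive 1; 0 GB remain.
Put 3 GB in drive 5; 1 GB remain.
Put 6 GB in drive 6; 2 GB remain.
Put 6 GB in drive 7; 2 GB remain.
Put 6 GB in drive 8; 2 GB remain.

8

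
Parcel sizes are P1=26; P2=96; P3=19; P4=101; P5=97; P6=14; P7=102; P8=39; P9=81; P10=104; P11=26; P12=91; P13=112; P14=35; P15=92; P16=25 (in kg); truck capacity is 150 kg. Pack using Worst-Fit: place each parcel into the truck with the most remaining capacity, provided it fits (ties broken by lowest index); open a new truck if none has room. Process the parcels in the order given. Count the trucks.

Put P1 (26 kg) in truck 1; 124 kg remain.
Put P2 (96 kg) in truck 1; 28 kg remain.
Put P3 (19 kg) in truck 1; 9 kg remain.
Put P4 (101 kg) in truck 2; 49 kg remain.
Put P5 (97 kg) in truck 3; 53 kg remain.
Put P6 (14 kg) in truck 3; 39 kg remain.
Put P7 (102 kg) in truck 4; 48 kg remain.
Put P8 (39 kg) in truck 2; 10 kg remain.
Put P9 (81 kg) in truck 5; 69 kg remain.
Put P10 (104 kg) in truck 6; 46 kg remain.
Put P11 (26 kg) in truck 5; 43 kg remain.
Put P12 (91 kg) in truck 7; 59 kg remain.
Put P13 (112 kg) in truck 8; 38 kg remain.
Put P14 (35 kg) in truck 7; 24 kg remain.
Put P15 (92 kg) in truck 9; 58 kg remain.
Put P16 (25 kg) in truck 9; 33 kg remain.
Final trucks: [26,96,19] [101,39] [97,14] [102] [81,26] [104] [91,35] [112] [92,25].

9 trucks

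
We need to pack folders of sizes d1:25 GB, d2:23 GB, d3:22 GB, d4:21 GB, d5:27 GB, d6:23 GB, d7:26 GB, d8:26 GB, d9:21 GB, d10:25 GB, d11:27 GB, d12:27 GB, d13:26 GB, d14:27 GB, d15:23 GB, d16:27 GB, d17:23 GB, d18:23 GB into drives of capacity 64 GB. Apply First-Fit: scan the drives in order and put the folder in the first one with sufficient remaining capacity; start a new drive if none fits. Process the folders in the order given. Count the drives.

Put d1 (25 GB) in drive 1; 39 GB remain.
Put d2 (23 GB) in drive 1; 16 GB remain.
Put d3 (22 GB) in drive 2; 42 GB remain.
Put d4 (21 GB) in drive 2; 21 GB remain.
Put d5 (27 GB) in drive 3; 37 GB remain.
Put d6 (23 GB) in drive 3; 14 GB remain.
Put d7 (26 GB) in drive 4; 38 GB remain.
Put d8 (26 GB) in drive 4; 12 GB remain.
Put d9 (21 GB) in drive 2; 0 GB remain.
Put d10 (25 GB) in drive 5; 39 GB remain.
Put d11 (27 GB) in drive 5; 12 GB remain.
Put d12 (27 GB) in drive 6; 37 GB remain.
Put d13 (26 GB) in drive 6; 11 GB remain.
Put d14 (27 GB) in drive 7; 37 GB remain.
Put d15 (23 GB) in drive 7; 14 GB remain.
Put d16 (27 GB) in drive 8; 37 GB remain.
Put d17 (23 GB) in drive 8; 14 GB remain.
Put d18 (23 GB) in drive 9; 41 GB remain.

9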